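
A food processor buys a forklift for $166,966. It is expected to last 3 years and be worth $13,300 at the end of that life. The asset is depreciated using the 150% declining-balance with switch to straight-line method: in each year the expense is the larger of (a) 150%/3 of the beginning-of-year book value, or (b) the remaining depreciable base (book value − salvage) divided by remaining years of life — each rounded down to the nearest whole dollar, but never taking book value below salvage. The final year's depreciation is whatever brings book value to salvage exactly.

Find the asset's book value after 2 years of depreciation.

$41,742

Depreciable base = $166,966 − $13,300 = $153,666.
Year 1: DB = ⌊$166,966 × 150%/3⌋ = $83,483; SL = ⌊$153,666/3⌋ = $51,222 → take DB $83,483. Book value $83,483.
Year 2: DB = ⌊$83,483 × 150%/3⌋ = $41,741; SL = ⌊$70,183/2⌋ = $35,091 → take DB $41,741. Book value $41,742.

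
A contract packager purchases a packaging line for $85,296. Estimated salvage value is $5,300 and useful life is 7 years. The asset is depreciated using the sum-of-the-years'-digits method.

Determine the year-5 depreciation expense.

Depreciable base = $85,296 − $5,300 = $79,996.
Sum of the years' digits = 7+6+5+4+3+2+1 = 28.
Year 1: $79,996 × 7/28 = $19,999. Book value $65,297.
Year 2: $79,996 × 6/28 = $17,142. Book value $48,155.
Year 3: $79,996 × 5/28 = $14,285. Book value $33,870.
Year 4: $79,996 × 4/28 = $11,428. Book value $22,442.
Year 5: $79,996 × 3/28 = $8,571. Book value $13,871.

$8,571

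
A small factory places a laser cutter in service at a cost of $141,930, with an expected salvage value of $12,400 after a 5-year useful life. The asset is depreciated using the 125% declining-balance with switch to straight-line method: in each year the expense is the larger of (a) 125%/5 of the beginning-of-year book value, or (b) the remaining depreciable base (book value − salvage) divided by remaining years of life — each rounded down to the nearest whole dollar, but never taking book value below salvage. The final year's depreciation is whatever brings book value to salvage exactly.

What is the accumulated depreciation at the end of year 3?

$84,572

Depreciable base = $141,930 − $12,400 = $129,530.
Year 1: DB = ⌊$141,930 × 125%/5⌋ = $35,482; SL = ⌊$129,530/5⌋ = $25,906 → take DB $35,482. Book value $106,448.
Year 2: DB = ⌊$106,448 × 125%/5⌋ = $26,612; SL = ⌊$94,048/4⌋ = $23,512 → take DB $26,612. Book value $79,836.
Year 3: DB = ⌊$79,836 × 125%/5⌋ = $19,959; SL = ⌊$67,436/3⌋ = $22,478 → take SL $22,478. Book value $57,358.
Accumulated through year 3 = $141,930 − $57,358 = $84,572.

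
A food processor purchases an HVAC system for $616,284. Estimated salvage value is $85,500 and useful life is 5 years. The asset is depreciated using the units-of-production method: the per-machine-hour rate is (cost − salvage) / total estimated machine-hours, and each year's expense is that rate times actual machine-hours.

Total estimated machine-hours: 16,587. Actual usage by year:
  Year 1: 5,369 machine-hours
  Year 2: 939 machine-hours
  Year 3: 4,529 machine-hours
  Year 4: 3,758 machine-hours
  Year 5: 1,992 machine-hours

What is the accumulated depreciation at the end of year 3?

Depreciable base = $616,284 − $85,500 = $530,784.
Rate = $530,784 / 16,587 machine-hours = $32 per machine-hour.
Year 1: 5,369 × $32 = $171,808. Book value $444,476.
Year 2: 939 × $32 = $30,048. Book value $414,428.
Year 3: 4,529 × $32 = $144,928. Book value $269,500.
Accumulated through year 3 = $616,284 − $269,500 = $346,784.

$346,784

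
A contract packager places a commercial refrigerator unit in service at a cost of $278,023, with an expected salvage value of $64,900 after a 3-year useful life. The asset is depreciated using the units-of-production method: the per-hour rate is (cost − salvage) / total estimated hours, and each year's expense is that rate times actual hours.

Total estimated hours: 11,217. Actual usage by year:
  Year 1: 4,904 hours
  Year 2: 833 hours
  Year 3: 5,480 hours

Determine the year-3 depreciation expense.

Depreciable base = $278,023 − $64,900 = $213,123.
Rate = $213,123 / 11,217 hours = $19 per hour.
Year 1: 4,904 × $19 = $93,176. Book value $184,847.
Year 2: 833 × $19 = $15,827. Book value $169,020.
Year 3: 5,480 × $19 = $104,120. Book value $64,900.

$104,120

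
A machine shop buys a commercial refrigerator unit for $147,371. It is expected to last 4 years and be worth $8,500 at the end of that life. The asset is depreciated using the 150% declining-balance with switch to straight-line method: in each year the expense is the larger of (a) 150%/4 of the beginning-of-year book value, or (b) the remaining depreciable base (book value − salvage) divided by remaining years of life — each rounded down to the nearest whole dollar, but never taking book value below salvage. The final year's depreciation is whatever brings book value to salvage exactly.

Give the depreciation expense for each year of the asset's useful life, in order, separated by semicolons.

Depreciable base = $147,371 − $8,500 = $138,871.
Year 1: DB = ⌊$147,371 × 150%/4⌋ = $55,264; SL = ⌊$138,871/4⌋ = $34,717 → take DB $55,264. Book value $92,107.
Year 2: DB = ⌊$92,107 × 150%/4⌋ = $34,540; SL = ⌊$83,607/3⌋ = $27,869 → take DB $34,540. Book value $57,567.
Year 3: DB = ⌊$57,567 × 150%/4⌋ = $21,587; SL = ⌊$49,067/2⌋ = $24,533 → take SL $24,533. Book value $33,034.
Year 4 (final): $33,034 − $8,500 = $24,534. Book value $8,500.

$55,264; $34,540; $24,533; $24,534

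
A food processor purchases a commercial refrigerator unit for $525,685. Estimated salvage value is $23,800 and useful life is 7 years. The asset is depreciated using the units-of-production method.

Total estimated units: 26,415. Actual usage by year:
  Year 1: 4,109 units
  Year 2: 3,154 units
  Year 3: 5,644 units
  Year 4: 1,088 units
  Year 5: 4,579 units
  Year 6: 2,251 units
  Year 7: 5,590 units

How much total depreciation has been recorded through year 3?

Depreciable base = $525,685 − $23,800 = $501,885.
Rate = $501,885 / 26,415 units = $19 per unit.
Year 1: 4,109 × $19 = $78,071. Book value $447,614.
Year 2: 3,154 × $19 = $59,926. Book value $387,688.
Year 3: 5,644 × $19 = $107,236. Book value $280,452.
Accumulated through year 3 = $525,685 − $280,452 = $245,233.

$245,233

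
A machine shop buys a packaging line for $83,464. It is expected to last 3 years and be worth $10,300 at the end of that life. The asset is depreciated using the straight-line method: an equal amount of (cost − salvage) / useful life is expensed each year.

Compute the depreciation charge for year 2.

$24,388

Depreciable base = $83,464 − $10,300 = $73,164.
Annual expense = $73,164 / 3 = $24,388.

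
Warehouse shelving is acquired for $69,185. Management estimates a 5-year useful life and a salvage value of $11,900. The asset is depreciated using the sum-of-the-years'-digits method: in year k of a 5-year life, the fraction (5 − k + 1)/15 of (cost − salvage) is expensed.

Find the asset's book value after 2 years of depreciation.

$34,814

Depreciable base = $69,185 − $11,900 = $57,285.
Sum of the years' digits = 5+4+3+2+1 = 15.
Year 1: $57,285 × 5/15 = $19,095. Book value $50,090.
Year 2: $57,285 × 4/15 = $15,276. Book value $34,814.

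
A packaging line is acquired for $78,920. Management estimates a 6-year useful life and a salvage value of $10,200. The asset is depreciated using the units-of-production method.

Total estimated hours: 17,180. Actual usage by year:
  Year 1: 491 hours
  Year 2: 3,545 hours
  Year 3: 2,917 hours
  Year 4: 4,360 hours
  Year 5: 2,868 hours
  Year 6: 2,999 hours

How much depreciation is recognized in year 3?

Depreciable base = $78,920 − $10,200 = $68,720.
Rate = $68,720 / 17,180 hours = $4 per hour.
Year 1: 491 × $4 = $1,964. Book value $76,956.
Year 2: 3,545 × $4 = $14,180. Book value $62,776.
Year 3: 2,917 × $4 = $11,668. Book value $51,108.

$11,668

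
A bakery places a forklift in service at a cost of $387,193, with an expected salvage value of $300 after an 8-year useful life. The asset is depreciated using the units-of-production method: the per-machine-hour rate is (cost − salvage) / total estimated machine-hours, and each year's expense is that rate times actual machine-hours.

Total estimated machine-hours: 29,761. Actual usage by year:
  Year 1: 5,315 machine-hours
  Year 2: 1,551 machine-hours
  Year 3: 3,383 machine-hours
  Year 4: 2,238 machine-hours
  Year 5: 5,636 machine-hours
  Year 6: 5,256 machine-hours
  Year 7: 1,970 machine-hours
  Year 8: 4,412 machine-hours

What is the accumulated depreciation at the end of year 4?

$162,331

Depreciable base = $387,193 − $300 = $386,893.
Rate = $386,893 / 29,761 machine-hours = $13 per machine-hour.
Year 1: 5,315 × $13 = $69,095. Book value $318,098.
Year 2: 1,551 × $13 = $20,163. Book value $297,935.
Year 3: 3,383 × $13 = $43,979. Book value $253,956.
Year 4: 2,238 × $13 = $29,094. Book value $224,862.
Accumulated through year 4 = $387,193 − $224,862 = $162,331.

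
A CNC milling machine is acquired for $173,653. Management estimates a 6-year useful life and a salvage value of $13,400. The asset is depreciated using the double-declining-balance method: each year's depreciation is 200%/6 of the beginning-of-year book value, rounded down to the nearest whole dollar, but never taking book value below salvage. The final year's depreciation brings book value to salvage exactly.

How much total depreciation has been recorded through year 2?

Depreciable base = $173,653 − $13,400 = $160,253.
Year 1: ⌊$173,653 × 200%/6⌋ = $57,884. Book value $115,769.
Year 2: ⌊$115,769 × 200%/6⌋ = $38,589. Book value $77,180.
Accumulated through year 2 = $173,653 − $77,180 = $96,473.

$96,473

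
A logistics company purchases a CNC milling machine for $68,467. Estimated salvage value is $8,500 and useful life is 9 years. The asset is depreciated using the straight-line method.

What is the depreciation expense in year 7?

Depreciable base = $68,467 − $8,500 = $59,967.
Annual expense = $59,967 / 9 = $6,663.

$6,663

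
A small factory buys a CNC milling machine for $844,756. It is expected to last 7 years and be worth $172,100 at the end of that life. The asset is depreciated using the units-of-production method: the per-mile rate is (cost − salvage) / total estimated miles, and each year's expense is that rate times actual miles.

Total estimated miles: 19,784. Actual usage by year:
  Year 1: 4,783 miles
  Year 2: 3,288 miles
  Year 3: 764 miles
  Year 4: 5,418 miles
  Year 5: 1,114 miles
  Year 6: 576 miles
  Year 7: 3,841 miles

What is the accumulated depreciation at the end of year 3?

Depreciable base = $844,756 − $172,100 = $672,656.
Rate = $672,656 / 19,784 miles = $34 per mile.
Year 1: 4,783 × $34 = $162,622. Book value $682,134.
Year 2: 3,288 × $34 = $111,792. Book value $570,342.
Year 3: 764 × $34 = $25,976. Book value $544,366.
Accumulated through year 3 = $844,756 − $544,366 = $300,390.

$300,390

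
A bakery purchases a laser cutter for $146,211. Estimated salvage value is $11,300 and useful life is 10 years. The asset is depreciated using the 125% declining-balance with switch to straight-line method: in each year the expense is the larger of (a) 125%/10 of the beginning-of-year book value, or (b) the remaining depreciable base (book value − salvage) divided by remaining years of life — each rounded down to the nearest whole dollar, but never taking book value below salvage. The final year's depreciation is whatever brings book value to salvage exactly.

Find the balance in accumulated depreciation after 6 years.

Depreciable base = $146,211 − $11,300 = $134,911.
Year 1: DB = ⌊$146,211 × 125%/10⌋ = $18,276; SL = ⌊$134,911/10⌋ = $13,491 → take DB $18,276. Book value $127,935.
Year 2: DB = ⌊$127,935 × 125%/10⌋ = $15,991; SL = ⌊$116,635/9⌋ = $12,959 → take DB $15,991. Book value $111,944.
Year 3: DB = ⌊$111,944 × 125%/10⌋ = $13,993; SL = ⌊$100,644/8⌋ = $12,580 → take DB $13,993. Book value $97,951.
Year 4: DB = ⌊$97,951 × 125%/10⌋ = $12,243; SL = ⌊$86,651/7⌋ = $12,378 → take SL $12,378. Book value $85,573.
Year 5: DB = ⌊$85,573 × 125%/10⌋ = $10,696; SL = ⌊$74,273/6⌋ = $12,378 → take SL $12,378. Book value $73,195.
Year 6: DB = ⌊$73,195 × 125%/10⌋ = $9,149; SL = ⌊$61,895/5⌋ = $12,379 → take SL $12,379. Book value $60,816.
Accumulated through year 6 = $146,211 − $60,816 = $85,395.

$85,395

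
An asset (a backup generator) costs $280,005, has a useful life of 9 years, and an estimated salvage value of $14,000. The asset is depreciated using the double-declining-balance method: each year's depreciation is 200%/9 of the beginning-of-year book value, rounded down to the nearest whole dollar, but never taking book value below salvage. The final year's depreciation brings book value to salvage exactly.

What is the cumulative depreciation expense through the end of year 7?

Depreciable base = $280,005 − $14,000 = $266,005.
Year 1: ⌊$280,005 × 200%/9⌋ = $62,223. Book value $217,782.
Year 2: ⌊$217,782 × 200%/9⌋ = $48,396. Book value $169,386.
Year 3: ⌊$169,386 × 200%/9⌋ = $37,641. Book value $131,745.
Year 4: ⌊$131,745 × 200%/9⌋ = $29,276. Book value $102,469.
Year 5: ⌊$102,469 × 200%/9⌋ = $22,770. Book value $79,699.
Year 6: ⌊$79,699 × 200%/9⌋ = $17,710. Book value $61,989.
Year 7: ⌊$61,989 × 200%/9⌋ = $13,775. Book value $48,214.
Accumulated through year 7 = $280,005 − $48,214 = $231,791.

$231,791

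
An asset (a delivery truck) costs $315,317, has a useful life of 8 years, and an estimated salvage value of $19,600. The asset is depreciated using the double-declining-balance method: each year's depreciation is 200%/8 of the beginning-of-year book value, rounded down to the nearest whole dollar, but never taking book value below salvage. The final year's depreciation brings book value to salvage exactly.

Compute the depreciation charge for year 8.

Depreciable base = $315,317 − $19,600 = $295,717.
Year 1: ⌊$315,317 × 200%/8⌋ = $78,829. Book value $236,488.
Year 2: ⌊$236,488 × 200%/8⌋ = $59,122. Book value $177,366.
Year 3: ⌊$177,366 × 200%/8⌋ = $44,341. Book value $133,025.
Year 4: ⌊$133,025 × 200%/8⌋ = $33,256. Book value $99,769.
Year 5: ⌊$99,769 × 200%/8⌋ = $24,942. Book value $74,827.
Year 6: ⌊$74,827 × 200%/8⌋ = $18,706. Book value $56,121.
Year 7: ⌊$56,121 × 200%/8⌋ = $14,030. Book value $42,091.
Year 8 (final): $42,091 − $19,600 = $22,491. Book value $19,600.

$22,491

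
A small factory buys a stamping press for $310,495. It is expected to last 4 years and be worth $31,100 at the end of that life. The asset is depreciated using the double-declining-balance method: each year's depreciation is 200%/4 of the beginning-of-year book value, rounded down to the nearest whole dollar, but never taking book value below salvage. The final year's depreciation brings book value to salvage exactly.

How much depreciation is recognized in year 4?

$7,712

Depreciable base = $310,495 − $31,100 = $279,395.
Year 1: ⌊$310,495 × 200%/4⌋ = $155,247. Book value $155,248.
Year 2: ⌊$155,248 × 200%/4⌋ = $77,624. Book value $77,624.
Year 3: ⌊$77,624 × 200%/4⌋ = $38,812. Book value $38,812.
Year 4 (final): $38,812 − $31,100 = $7,712. Book value $31,100.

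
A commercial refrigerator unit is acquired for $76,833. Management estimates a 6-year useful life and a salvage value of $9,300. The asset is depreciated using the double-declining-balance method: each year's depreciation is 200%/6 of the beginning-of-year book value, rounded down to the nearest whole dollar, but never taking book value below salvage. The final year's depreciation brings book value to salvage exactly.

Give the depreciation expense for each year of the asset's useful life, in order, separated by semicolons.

$25,611; $17,074; $11,382; $7,588; $5,059; $819

Depreciable base = $76,833 − $9,300 = $67,533.
Year 1: ⌊$76,833 × 200%/6⌋ = $25,611. Book value $51,222.
Year 2: ⌊$51,222 × 200%/6⌋ = $17,074. Book value $34,148.
Year 3: ⌊$34,148 × 200%/6⌋ = $11,382. Book value $22,766.
Year 4: ⌊$22,766 × 200%/6⌋ = $7,588. Book value $15,178.
Year 5: ⌊$15,178 × 200%/6⌋ = $5,059. Book value $10,119.
Year 6 (final): $10,119 − $9,300 = $819. Book value $9,300.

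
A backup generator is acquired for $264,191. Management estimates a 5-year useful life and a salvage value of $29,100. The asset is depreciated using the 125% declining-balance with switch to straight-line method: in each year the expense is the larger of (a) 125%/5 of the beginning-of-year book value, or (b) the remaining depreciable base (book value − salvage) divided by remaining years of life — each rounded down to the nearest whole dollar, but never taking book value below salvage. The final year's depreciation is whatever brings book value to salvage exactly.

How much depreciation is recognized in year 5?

$39,836

Depreciable base = $264,191 − $29,100 = $235,091.
Year 1: DB = ⌊$264,191 × 125%/5⌋ = $66,047; SL = ⌊$235,091/5⌋ = $47,018 → take DB $66,047. Book value $198,144.
Year 2: DB = ⌊$198,144 × 125%/5⌋ = $49,536; SL = ⌊$169,044/4⌋ = $42,261 → take DB $49,536. Book value $148,608.
Year 3: DB = ⌊$148,608 × 125%/5⌋ = $37,152; SL = ⌊$119,508/3⌋ = $39,836 → take SL $39,836. Book value $108,772.
Year 4: DB = ⌊$108,772 × 125%/5⌋ = $27,193; SL = ⌊$79,672/2⌋ = $39,836 → take SL $39,836. Book value $68,936.
Year 5 (final): $68,936 − $29,100 = $39,836. Book value $29,100.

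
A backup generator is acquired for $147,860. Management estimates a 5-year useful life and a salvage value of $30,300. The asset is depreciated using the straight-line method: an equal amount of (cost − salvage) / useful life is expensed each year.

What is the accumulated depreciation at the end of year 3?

$70,536

Depreciable base = $147,860 − $30,300 = $117,560.
Annual expense = $117,560 / 5 = $23,512.
End of year 1: book value $124,348.
End of year 2: book value $100,836.
End of year 3: book value $77,324.
Accumulated through year 3 = $147,860 − $77,324 = $70,536.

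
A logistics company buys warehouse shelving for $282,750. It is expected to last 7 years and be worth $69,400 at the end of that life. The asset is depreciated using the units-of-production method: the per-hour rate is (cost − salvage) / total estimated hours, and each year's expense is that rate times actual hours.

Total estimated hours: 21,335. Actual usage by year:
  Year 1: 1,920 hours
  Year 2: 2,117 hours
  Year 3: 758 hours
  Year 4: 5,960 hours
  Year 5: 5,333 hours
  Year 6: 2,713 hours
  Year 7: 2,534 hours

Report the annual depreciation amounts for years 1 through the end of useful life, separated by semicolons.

Depreciable base = $282,750 − $69,400 = $213,350.
Rate = $213,350 / 21,335 hours = $10 per hour.
Year 1: 1,920 × $10 = $19,200. Book value $263,550.
Year 2: 2,117 × $10 = $21,170. Book value $242,380.
Year 3: 758 × $10 = $7,580. Book value $234,800.
Year 4: 5,960 × $10 = $59,600. Book value $175,200.
Year 5: 5,333 × $10 = $53,330. Book value $121,870.
Year 6: 2,713 × $10 = $27,130. Book value $94,740.
Year 7: 2,534 × $10 = $25,340. Book value $69,400.

$19,200; $21,170; $7,580; $59,600; $53,330; $27,130; $25,340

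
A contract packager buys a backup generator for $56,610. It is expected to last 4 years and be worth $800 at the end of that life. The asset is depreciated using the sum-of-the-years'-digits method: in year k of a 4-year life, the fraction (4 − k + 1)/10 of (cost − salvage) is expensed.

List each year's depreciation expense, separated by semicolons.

Depreciable base = $56,610 − $800 = $55,810.
Sum of the years' digits = 4+3+2+1 = 10.
Year 1: $55,810 × 4/10 = $22,324. Book value $34,286.
Year 2: $55,810 × 3/10 = $16,743. Book value $17,543.
Year 3: $55,810 × 2/10 = $11,162. Book value $6,381.
Year 4: $55,810 × 1/10 = $5,581. Book value $800.

$22,324; $16,743; $11,162; $5,581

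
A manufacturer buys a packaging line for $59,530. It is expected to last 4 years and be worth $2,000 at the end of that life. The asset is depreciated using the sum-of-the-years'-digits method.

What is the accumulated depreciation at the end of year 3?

$51,777

Depreciable base = $59,530 − $2,000 = $57,530.
Sum of the years' digits = 4+3+2+1 = 10.
Year 1: $57,530 × 4/10 = $23,012. Book value $36,518.
Year 2: $57,530 × 3/10 = $17,259. Book value $19,259.
Year 3: $57,530 × 2/10 = $11,506. Book value $7,753.
Accumulated through year 3 = $59,530 − $7,753 = $51,777.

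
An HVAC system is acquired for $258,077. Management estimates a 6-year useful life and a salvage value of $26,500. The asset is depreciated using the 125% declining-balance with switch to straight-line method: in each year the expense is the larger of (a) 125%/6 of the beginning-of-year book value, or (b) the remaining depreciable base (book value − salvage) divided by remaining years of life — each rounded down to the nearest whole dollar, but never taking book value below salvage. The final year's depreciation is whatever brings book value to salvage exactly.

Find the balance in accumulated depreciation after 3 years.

$130,141

Depreciable base = $258,077 − $26,500 = $231,577.
Year 1: DB = ⌊$258,077 × 125%/6⌋ = $53,766; SL = ⌊$231,577/6⌋ = $38,596 → take DB $53,766. Book value $204,311.
Year 2: DB = ⌊$204,311 × 125%/6⌋ = $42,564; SL = ⌊$177,811/5⌋ = $35,562 → take DB $42,564. Book value $161,747.
Year 3: DB = ⌊$161,747 × 125%/6⌋ = $33,697; SL = ⌊$135,247/4⌋ = $33,811 → take SL $33,811. Book value $127,936.
Accumulated through year 3 = $258,077 − $127,936 = $130,141.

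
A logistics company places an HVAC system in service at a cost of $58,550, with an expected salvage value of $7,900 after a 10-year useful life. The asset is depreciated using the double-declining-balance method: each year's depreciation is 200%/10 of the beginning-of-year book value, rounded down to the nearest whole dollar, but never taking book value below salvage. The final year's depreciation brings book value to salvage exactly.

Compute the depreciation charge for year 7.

Depreciable base = $58,550 − $7,900 = $50,650.
Year 1: ⌊$58,550 × 200%/10⌋ = $11,710. Book value $46,840.
Year 2: ⌊$46,840 × 200%/10⌋ = $9,368. Book value $37,472.
Year 3: ⌊$37,472 × 200%/10⌋ = $7,494. Book value $29,978.
Year 4: ⌊$29,978 × 200%/10⌋ = $5,995. Book value $23,983.
Year 5: ⌊$23,983 × 200%/10⌋ = $4,796. Book value $19,187.
Year 6: ⌊$19,187 × 200%/10⌋ = $3,837. Book value $15,350.
Year 7: ⌊$15,350 × 200%/10⌋ = $3,070. Book value $12,280.

$3,070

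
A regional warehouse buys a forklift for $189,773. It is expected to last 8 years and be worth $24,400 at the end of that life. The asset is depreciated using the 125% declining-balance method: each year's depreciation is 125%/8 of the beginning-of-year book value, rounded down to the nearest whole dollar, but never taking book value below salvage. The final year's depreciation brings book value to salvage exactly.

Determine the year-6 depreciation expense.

$12,680

Depreciable base = $189,773 − $24,400 = $165,373.
Year 1: ⌊$189,773 × 125%/8⌋ = $29,652. Book value $160,121.
Year 2: ⌊$160,121 × 125%/8⌋ = $25,018. Book value $135,103.
Year 3: ⌊$135,103 × 125%/8⌋ = $21,109. Book value $113,994.
Year 4: ⌊$113,994 × 125%/8⌋ = $17,811. Book value $96,183.
Year 5: ⌊$96,183 × 125%/8⌋ = $15,028. Book value $81,155.
Year 6: ⌊$81,155 × 125%/8⌋ = $12,680. Book value $68,475.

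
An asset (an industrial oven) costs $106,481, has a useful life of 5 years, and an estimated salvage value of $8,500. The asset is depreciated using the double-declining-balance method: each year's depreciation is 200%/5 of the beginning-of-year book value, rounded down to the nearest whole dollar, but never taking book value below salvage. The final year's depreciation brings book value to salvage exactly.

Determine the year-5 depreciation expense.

$5,301

Depreciable base = $106,481 − $8,500 = $97,981.
Year 1: ⌊$106,481 × 200%/5⌋ = $42,592. Book value $63,889.
Year 2: ⌊$63,889 × 200%/5⌋ = $25,555. Book value $38,334.
Year 3: ⌊$38,334 × 200%/5⌋ = $15,333. Book value $23,001.
Year 4: ⌊$23,001 × 200%/5⌋ = $9,200. Book value $13,801.
Year 5 (final): $13,801 − $8,500 = $5,301. Book value $8,500.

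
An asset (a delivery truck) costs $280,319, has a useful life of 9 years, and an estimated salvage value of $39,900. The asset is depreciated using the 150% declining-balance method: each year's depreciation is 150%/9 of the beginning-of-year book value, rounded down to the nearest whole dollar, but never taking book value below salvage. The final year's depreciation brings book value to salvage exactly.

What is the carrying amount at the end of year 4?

$135,186

Depreciable base = $280,319 − $39,900 = $240,419.
Year 1: ⌊$280,319 × 150%/9⌋ = $46,719. Book value $233,600.
Year 2: ⌊$233,600 × 150%/9⌋ = $38,933. Book value $194,667.
Year 3: ⌊$194,667 × 150%/9⌋ = $32,444. Book value $162,223.
Year 4: ⌊$162,223 × 150%/9⌋ = $27,037. Book value $135,186.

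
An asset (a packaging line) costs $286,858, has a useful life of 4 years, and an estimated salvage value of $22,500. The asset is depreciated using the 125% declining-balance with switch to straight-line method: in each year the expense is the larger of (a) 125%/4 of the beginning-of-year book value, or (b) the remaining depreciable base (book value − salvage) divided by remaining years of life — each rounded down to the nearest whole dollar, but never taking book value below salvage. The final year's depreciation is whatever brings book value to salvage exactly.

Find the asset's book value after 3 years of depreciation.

Depreciable base = $286,858 − $22,500 = $264,358.
Year 1: DB = ⌊$286,858 × 125%/4⌋ = $89,643; SL = ⌊$264,358/4⌋ = $66,089 → take DB $89,643. Book value $197,215.
Year 2: DB = ⌊$197,215 × 125%/4⌋ = $61,629; SL = ⌊$174,715/3⌋ = $58,238 → take DB $61,629. Book value $135,586.
Year 3: DB = ⌊$135,586 × 125%/4⌋ = $42,370; SL = ⌊$113,086/2⌋ = $56,543 → take SL $56,543. Book value $79,043.

$79,043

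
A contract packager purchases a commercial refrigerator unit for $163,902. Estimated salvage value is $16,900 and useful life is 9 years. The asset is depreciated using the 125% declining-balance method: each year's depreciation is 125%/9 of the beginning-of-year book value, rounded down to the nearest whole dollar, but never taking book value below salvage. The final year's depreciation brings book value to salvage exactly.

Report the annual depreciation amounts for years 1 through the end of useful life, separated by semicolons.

$22,764; $19,602; $16,880; $14,535; $12,516; $10,778; $9,281; $7,992; $32,654

Depreciable base = $163,902 − $16,900 = $147,002.
Year 1: ⌊$163,902 × 125%/9⌋ = $22,764. Book value $141,138.
Year 2: ⌊$141,138 × 125%/9⌋ = $19,602. Book value $121,536.
Year 3: ⌊$121,536 × 125%/9⌋ = $16,880. Book value $104,656.
Year 4: ⌊$104,656 × 125%/9⌋ = $14,535. Book value $90,121.
Year 5: ⌊$90,121 × 125%/9⌋ = $12,516. Book value $77,605.
Year 6: ⌊$77,605 × 125%/9⌋ = $10,778. Book value $66,827.
Year 7: ⌊$66,827 × 125%/9⌋ = $9,281. Book value $57,546.
Year 8: ⌊$57,546 × 125%/9⌋ = $7,992. Book value $49,554.
Year 9 (final): $49,554 − $16,900 = $32,654. Book value $16,900.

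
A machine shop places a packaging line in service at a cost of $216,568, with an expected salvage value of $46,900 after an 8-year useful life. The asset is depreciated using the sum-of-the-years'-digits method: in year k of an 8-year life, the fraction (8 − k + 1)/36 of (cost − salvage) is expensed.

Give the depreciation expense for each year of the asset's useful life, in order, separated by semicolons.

$37,704; $32,991; $28,278; $23,565; $18,852; $14,139; $9,426; $4,713

Depreciable base = $216,568 − $46,900 = $169,668.
Sum of the years' digits = 8+7+6+5+4+3+2+1 = 36.
Year 1: $169,668 × 8/36 = $37,704. Book value $178,864.
Year 2: $169,668 × 7/36 = $32,991. Book value $145,873.
Year 3: $169,668 × 6/36 = $28,278. Book value $117,595.
Year 4: $169,668 × 5/36 = $23,565. Book value $94,030.
Year 5: $169,668 × 4/36 = $18,852. Book value $75,178.
Year 6: $169,668 × 3/36 = $14,139. Book value $61,039.
Year 7: $169,668 × 2/36 = $9,426. Book value $51,613.
Year 8: $169,668 × 1/36 = $4,713. Book value $46,900.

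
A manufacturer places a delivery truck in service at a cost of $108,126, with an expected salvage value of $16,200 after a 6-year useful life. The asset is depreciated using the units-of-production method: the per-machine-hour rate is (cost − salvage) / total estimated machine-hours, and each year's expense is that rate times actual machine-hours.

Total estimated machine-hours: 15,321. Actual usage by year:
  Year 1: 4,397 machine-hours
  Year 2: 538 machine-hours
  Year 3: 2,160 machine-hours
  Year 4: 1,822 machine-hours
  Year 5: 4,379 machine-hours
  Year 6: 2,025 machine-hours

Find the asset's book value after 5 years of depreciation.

$28,350

Depreciable base = $108,126 − $16,200 = $91,926.
Rate = $91,926 / 15,321 machine-hours = $6 per machine-hour.
Year 1: 4,397 × $6 = $26,382. Book value $81,744.
Year 2: 538 × $6 = $3,228. Book value $78,516.
Year 3: 2,160 × $6 = $12,960. Book value $65,556.
Year 4: 1,822 × $6 = $10,932. Book value $54,624.
Year 5: 4,379 × $6 = $26,274. Book value $28,350.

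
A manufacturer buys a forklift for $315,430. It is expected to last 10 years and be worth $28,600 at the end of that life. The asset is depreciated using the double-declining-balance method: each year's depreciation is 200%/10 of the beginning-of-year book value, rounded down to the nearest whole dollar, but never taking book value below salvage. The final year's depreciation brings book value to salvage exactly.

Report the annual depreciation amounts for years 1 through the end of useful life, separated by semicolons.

$63,086; $50,468; $40,375; $32,300; $25,840; $20,672; $16,537; $13,230; $10,584; $13,738

Depreciable base = $315,430 − $28,600 = $286,830.
Year 1: ⌊$315,430 × 200%/10⌋ = $63,086. Book value $252,344.
Year 2: ⌊$252,344 × 200%/10⌋ = $50,468. Book value $201,876.
Year 3: ⌊$201,876 × 200%/10⌋ = $40,375. Book value $161,501.
Year 4: ⌊$161,501 × 200%/10⌋ = $32,300. Book value $129,201.
Year 5: ⌊$129,201 × 200%/10⌋ = $25,840. Book value $103,361.
Year 6: ⌊$103,361 × 200%/10⌋ = $20,672. Book value $82,689.
Year 7: ⌊$82,689 × 200%/10⌋ = $16,537. Book value $66,152.
Year 8: ⌊$66,152 × 200%/10⌋ = $13,230. Book value $52,922.
Year 9: ⌊$52,922 × 200%/10⌋ = $10,584. Book value $42,338.
Year 10 (final): $42,338 − $28,600 = $13,738. Book value $28,600.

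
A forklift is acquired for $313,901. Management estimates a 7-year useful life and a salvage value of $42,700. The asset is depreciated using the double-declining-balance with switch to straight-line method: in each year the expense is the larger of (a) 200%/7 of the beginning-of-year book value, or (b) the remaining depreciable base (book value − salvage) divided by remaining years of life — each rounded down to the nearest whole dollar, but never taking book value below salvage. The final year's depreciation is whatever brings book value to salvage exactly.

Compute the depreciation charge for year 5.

Depreciable base = $313,901 − $42,700 = $271,201.
Year 1: DB = ⌊$313,901 × 200%/7⌋ = $89,686; SL = ⌊$271,201/7⌋ = $38,743 → take DB $89,686. Book value $224,215.
Year 2: DB = ⌊$224,215 × 200%/7⌋ = $64,061; SL = ⌊$181,515/6⌋ = $30,252 → take DB $64,061. Book value $160,154.
Year 3: DB = ⌊$160,154 × 200%/7⌋ = $45,758; SL = ⌊$117,454/5⌋ = $23,490 → take DB $45,758. Book value $114,396.
Year 4: DB = ⌊$114,396 × 200%/7⌋ = $32,684; SL = ⌊$71,696/4⌋ = $17,924 → take DB $32,684. Book value $81,712.
Year 5: DB = ⌊$81,712 × 200%/7⌋ = $23,346; SL = ⌊$39,012/3⌋ = $13,004 → take DB $23,346. Book value $58,366.

$23,346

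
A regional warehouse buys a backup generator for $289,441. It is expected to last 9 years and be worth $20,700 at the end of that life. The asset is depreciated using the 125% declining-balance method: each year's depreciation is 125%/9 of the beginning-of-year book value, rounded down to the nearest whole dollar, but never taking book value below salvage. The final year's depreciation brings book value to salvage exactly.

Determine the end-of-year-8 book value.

$87,507

Depreciable base = $289,441 − $20,700 = $268,741.
Year 1: ⌊$289,441 × 125%/9⌋ = $40,200. Book value $249,241.
Year 2: ⌊$249,241 × 125%/9⌋ = $34,616. Book value $214,625.
Year 3: ⌊$214,625 × 125%/9⌋ = $29,809. Book value $184,816.
Year 4: ⌊$184,816 × 125%/9⌋ = $25,668. Book value $159,148.
Year 5: ⌊$159,148 × 125%/9⌋ = $22,103. Book value $137,045.
Year 6: ⌊$137,045 × 125%/9⌋ = $19,034. Book value $118,011.
Year 7: ⌊$118,011 × 125%/9⌋ = $16,390. Book value $101,621.
Year 8: ⌊$101,621 × 125%/9⌋ = $14,114. Book value $87,507.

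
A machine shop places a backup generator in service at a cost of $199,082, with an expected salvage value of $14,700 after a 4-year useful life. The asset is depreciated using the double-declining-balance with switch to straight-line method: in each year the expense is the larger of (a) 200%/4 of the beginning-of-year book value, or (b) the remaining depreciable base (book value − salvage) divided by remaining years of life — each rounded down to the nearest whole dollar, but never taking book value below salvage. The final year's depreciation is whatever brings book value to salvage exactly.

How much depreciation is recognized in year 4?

$10,186

Depreciable base = $199,082 − $14,700 = $184,382.
Year 1: DB = ⌊$199,082 × 200%/4⌋ = $99,541; SL = ⌊$184,382/4⌋ = $46,095 → take DB $99,541. Book value $99,541.
Year 2: DB = ⌊$99,541 × 200%/4⌋ = $49,770; SL = ⌊$84,841/3⌋ = $28,280 → take DB $49,770. Book value $49,771.
Year 3: DB = ⌊$49,771 × 200%/4⌋ = $24,885; SL = ⌊$35,071/2⌋ = $17,535 → take DB $24,885. Book value $24,886.
Year 4 (final): $24,886 − $14,700 = $10,186. Book value $14,700.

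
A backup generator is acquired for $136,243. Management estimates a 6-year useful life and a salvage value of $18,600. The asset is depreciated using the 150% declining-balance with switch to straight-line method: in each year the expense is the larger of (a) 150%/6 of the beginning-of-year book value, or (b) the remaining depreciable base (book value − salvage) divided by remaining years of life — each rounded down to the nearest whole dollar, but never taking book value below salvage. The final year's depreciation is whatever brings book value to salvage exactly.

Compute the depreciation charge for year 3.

Depreciable base = $136,243 − $18,600 = $117,643.
Year 1: DB = ⌊$136,243 × 150%/6⌋ = $34,060; SL = ⌊$117,643/6⌋ = $19,607 → take DB $34,060. Book value $102,183.
Year 2: DB = ⌊$102,183 × 150%/6⌋ = $25,545; SL = ⌊$83,583/5⌋ = $16,716 → take DB $25,545. Book value $76,638.
Year 3: DB = ⌊$76,638 × 150%/6⌋ = $19,159; SL = ⌊$58,038/4⌋ = $14,509 → take DB $19,159. Book value $57,479.

$19,159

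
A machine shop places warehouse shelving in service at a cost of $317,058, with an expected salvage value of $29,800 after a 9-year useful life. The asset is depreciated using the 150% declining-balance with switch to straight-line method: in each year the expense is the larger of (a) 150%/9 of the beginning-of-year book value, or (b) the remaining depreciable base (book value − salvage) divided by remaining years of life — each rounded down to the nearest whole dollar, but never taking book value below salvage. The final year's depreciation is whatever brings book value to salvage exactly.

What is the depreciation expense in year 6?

Depreciable base = $317,058 − $29,800 = $287,258.
Year 1: DB = ⌊$317,058 × 150%/9⌋ = $52,843; SL = ⌊$287,258/9⌋ = $31,917 → take DB $52,843. Book value $264,215.
Year 2: DB = ⌊$264,215 × 150%/9⌋ = $44,035; SL = ⌊$234,415/8⌋ = $29,301 → take DB $44,035. Book value $220,180.
Year 3: DB = ⌊$220,180 × 150%/9⌋ = $36,696; SL = ⌊$190,380/7⌋ = $27,197 → take DB $36,696. Book value $183,484.
Year 4: DB = ⌊$183,484 × 150%/9⌋ = $30,580; SL = ⌊$153,684/6⌋ = $25,614 → take DB $30,580. Book value $152,904.
Year 5: DB = ⌊$152,904 × 150%/9⌋ = $25,484; SL = ⌊$123,104/5⌋ = $24,620 → take DB $25,484. Book value $127,420.
Year 6: DB = ⌊$127,420 × 150%/9⌋ = $21,236; SL = ⌊$97,620/4⌋ = $24,405 → take SL $24,405. Book value $103,015.

$24,405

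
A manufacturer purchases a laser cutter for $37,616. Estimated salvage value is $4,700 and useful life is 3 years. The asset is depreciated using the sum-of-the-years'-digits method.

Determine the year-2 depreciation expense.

$10,972

Depreciable base = $37,616 − $4,700 = $32,916.
Sum of the years' digits = 3+2+1 = 6.
Year 1: $32,916 × 3/6 = $16,458. Book value $21,158.
Year 2: $32,916 × 2/6 = $10,972. Book value $10,186.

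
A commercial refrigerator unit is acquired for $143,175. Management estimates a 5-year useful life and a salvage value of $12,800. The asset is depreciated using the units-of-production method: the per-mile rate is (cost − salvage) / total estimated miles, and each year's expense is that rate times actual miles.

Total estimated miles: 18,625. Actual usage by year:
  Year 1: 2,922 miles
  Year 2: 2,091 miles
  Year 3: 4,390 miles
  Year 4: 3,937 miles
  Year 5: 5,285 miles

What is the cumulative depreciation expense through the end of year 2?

$35,091

Depreciable base = $143,175 − $12,800 = $130,375.
Rate = $130,375 / 18,625 miles = $7 per mile.
Year 1: 2,922 × $7 = $20,454. Book value $122,721.
Year 2: 2,091 × $7 = $14,637. Book value $108,084.
Accumulated through year 2 = $143,175 − $108,084 = $35,091.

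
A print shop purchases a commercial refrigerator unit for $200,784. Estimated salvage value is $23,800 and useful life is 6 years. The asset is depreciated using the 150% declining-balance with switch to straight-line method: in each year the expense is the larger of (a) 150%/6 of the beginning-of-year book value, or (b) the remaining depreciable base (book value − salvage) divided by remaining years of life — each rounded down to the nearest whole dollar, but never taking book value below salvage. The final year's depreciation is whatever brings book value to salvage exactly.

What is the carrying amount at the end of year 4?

$63,530

Depreciable base = $200,784 − $23,800 = $176,984.
Year 1: DB = ⌊$200,784 × 150%/6⌋ = $50,196; SL = ⌊$176,984/6⌋ = $29,497 → take DB $50,196. Book value $150,588.
Year 2: DB = ⌊$150,588 × 150%/6⌋ = $37,647; SL = ⌊$126,788/5⌋ = $25,357 → take DB $37,647. Book value $112,941.
Year 3: DB = ⌊$112,941 × 150%/6⌋ = $28,235; SL = ⌊$89,141/4⌋ = $22,285 → take DB $28,235. Book value $84,706.
Year 4: DB = ⌊$84,706 × 150%/6⌋ = $21,176; SL = ⌊$60,906/3⌋ = $20,302 → take DB $21,176. Book value $63,530.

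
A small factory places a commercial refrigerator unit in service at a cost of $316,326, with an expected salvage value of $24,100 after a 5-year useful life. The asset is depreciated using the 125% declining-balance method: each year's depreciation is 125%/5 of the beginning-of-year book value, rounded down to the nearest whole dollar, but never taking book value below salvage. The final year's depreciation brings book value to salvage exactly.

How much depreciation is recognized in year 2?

$59,311

Depreciable base = $316,326 − $24,100 = $292,226.
Year 1: ⌊$316,326 × 125%/5⌋ = $79,081. Book value $237,245.
Year 2: ⌊$237,245 × 125%/5⌋ = $59,311. Book value $177,934.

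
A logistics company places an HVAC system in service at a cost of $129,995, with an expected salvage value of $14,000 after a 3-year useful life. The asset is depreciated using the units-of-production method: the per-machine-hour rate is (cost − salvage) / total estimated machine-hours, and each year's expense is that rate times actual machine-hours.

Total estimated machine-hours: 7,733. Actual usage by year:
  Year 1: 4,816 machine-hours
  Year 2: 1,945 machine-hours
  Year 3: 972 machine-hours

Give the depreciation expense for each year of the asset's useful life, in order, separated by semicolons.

Depreciable base = $129,995 − $14,000 = $115,995.
Rate = $115,995 / 7,733 machine-hours = $15 per machine-hour.
Year 1: 4,816 × $15 = $72,240. Book value $57,755.
Year 2: 1,945 × $15 = $29,175. Book value $28,580.
Year 3: 972 × $15 = $14,580. Book value $14,000.

$72,240; $29,175; $14,580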